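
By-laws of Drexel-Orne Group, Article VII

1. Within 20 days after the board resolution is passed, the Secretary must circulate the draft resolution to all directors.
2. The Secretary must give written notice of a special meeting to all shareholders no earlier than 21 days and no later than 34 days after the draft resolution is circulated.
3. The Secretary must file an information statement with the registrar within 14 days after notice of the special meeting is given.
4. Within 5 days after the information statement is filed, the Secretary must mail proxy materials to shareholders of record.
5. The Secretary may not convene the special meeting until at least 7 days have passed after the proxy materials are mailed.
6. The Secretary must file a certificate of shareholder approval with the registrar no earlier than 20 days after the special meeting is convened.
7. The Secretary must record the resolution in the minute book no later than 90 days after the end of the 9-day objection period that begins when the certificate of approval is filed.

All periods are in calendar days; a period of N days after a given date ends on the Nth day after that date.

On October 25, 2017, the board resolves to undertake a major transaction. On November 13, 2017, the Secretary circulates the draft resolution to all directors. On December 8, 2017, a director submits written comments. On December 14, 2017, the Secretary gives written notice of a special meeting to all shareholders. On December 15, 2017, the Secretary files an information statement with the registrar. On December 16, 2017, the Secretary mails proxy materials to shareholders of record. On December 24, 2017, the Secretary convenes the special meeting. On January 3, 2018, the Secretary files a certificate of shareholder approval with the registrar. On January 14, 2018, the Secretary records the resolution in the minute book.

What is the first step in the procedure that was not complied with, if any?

Step 6

(1) due by October 25, 2017 + 20 days = November 14, 2017; completed November 13, 2017, before the deadline.
(2) the permitted window runs from November 13, 2017 + 21 = December 4, 2017 to November 13, 2017 + 34 = December 17, 2017; December 14, 2017 falls inside that range.
(3) due by December 14, 2017 + 14 days = December 28, 2017; completed December 15, 2017, before the deadline.
(4) due by December 15, 2017 + 5 days = December 20, 2017; December 16, 2017 is within that limit.
(5) permitted from December 16, 2017 + 7 days = December 23, 2017 onward; done December 24, 2017, after the minimum wait.
(6) permitted from December 24, 2017 + 20 days = January 13, 2018 onward; acted on January 3, 2018, 10 days prematurely.
The analysis stops there.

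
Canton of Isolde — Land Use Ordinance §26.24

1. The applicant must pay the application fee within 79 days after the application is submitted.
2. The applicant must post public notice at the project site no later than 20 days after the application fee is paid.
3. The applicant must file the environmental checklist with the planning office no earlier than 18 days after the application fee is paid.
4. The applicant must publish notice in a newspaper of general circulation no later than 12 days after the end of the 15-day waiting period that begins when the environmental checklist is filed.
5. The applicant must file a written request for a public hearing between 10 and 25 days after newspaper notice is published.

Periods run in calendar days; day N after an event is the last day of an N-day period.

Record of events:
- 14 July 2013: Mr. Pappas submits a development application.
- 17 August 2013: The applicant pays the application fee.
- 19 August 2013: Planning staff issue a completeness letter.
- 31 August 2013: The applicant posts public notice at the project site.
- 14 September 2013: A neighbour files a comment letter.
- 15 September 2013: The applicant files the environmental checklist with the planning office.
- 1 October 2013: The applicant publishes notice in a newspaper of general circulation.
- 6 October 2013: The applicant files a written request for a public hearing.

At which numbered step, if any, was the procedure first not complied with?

Step 5

Step 1 — counting 79 days from 14 July 2013 (when the application is submitted) gives a deadline of 1 October 2013; completed 17 August 2013, before the deadline.
Step 2 — counting 20 days from 17 August 2013 (when the application fee is paid) gives a deadline of 6 September 2013; done 31 August 2013 — timely.
Step 3 — must wait 18 days from 17 August 2013 (when the application fee is paid), so not before 4 September 2013; done 15 September 2013 — permitted.
Step 4 — counting 12 days from 30 September 2013 (end of the 15-day waiting period, which began when the environmental checklist is filed on 15 September 2013) gives a deadline of 12 October 2013; completed 1 October 2013, before the deadline.
Step 5 — 10 and 25 days from 1 October 2013 (when newspaper notice is published) are 11 October 2013 and 26 October 2013 respectively; done 6 October 2013 — 5 days before the window opened.
That is the first point of non-compliance.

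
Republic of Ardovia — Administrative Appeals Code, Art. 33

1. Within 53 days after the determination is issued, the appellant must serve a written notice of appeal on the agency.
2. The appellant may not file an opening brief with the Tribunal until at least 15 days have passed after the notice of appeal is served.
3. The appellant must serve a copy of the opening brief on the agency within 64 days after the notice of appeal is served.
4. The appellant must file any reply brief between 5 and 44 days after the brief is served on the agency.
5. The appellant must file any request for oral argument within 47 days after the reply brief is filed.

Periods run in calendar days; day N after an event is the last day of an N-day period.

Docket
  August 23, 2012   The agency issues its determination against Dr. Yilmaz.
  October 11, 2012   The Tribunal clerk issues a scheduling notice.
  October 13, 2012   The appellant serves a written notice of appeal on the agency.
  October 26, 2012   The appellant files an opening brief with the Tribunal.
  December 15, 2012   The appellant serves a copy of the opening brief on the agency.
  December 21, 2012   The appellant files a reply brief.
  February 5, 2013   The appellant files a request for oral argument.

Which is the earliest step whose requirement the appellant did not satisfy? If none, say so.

Step 1: 53 days after August 23, 2012 (when the determination is issued) is October 15, 2012; October 13, 2012 is within that limit.
Step 2: the earliest permitted date is 15 days after October 13, 2012 (when the notice of appeal is served), i.e. October 28, 2012; done October 26, 2012 — 2 days too early.

Step 2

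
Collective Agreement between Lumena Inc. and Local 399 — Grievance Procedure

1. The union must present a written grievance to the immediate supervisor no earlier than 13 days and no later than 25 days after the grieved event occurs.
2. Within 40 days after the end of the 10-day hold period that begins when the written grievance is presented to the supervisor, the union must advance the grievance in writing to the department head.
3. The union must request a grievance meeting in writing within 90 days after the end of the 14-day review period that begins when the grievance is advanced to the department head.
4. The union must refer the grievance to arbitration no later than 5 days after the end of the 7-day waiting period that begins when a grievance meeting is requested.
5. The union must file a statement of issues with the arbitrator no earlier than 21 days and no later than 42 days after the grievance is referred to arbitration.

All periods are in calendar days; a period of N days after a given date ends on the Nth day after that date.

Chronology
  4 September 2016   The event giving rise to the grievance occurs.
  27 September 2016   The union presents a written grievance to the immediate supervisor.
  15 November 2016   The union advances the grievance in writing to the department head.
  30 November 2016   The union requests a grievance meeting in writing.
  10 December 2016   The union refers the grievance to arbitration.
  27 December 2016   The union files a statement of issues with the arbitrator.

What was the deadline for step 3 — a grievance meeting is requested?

The grievance is advanced to the department head on 15 November 2016; the 14-day review period therefore ends 29 November 2016, and step 3 runs from that date. 90 days after 29 November 2016 is 27 February 2017.

27 February 2017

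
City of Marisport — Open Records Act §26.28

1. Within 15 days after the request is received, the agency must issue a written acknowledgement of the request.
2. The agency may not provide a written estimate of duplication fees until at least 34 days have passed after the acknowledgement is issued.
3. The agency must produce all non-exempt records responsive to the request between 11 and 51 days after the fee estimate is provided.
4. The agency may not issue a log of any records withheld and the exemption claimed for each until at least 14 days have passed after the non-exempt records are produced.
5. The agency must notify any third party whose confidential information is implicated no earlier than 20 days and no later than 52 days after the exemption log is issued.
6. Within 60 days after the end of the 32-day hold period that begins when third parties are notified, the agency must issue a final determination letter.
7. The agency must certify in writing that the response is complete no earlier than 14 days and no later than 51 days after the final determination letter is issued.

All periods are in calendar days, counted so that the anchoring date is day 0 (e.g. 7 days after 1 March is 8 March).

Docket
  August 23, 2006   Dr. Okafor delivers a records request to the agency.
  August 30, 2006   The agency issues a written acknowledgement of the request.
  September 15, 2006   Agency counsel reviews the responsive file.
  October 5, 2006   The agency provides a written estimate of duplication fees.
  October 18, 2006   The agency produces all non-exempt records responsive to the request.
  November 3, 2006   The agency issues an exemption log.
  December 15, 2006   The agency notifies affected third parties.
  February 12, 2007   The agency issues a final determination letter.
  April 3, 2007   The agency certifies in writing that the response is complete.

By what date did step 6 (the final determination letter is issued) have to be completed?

Third parties are notified on December 15, 2006; the 32-day hold period therefore ends January 16, 2007, and step 6 runs from that date. 60 days after January 16, 2007 is March 17, 2007.

March 17, 2007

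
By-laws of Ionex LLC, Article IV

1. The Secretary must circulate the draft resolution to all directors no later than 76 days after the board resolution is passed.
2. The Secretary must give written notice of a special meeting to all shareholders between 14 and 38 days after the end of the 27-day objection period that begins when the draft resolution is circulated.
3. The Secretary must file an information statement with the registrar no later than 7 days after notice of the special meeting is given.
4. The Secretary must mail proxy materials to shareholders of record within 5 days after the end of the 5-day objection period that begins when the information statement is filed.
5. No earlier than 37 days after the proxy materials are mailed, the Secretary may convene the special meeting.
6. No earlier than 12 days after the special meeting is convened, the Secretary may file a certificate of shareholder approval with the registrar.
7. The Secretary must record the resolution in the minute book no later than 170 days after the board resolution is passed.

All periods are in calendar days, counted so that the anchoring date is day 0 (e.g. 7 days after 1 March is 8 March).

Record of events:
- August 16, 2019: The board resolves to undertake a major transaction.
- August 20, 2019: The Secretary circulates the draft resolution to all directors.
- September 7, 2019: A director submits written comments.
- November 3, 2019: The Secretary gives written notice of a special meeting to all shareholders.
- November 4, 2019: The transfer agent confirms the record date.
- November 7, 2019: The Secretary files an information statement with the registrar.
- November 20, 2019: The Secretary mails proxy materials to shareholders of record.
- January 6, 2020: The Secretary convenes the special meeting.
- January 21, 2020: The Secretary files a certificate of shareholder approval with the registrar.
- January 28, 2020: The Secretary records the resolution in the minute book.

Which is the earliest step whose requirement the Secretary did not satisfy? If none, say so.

Step 2

Step 1: 76 days after August 16, 2019 (when the board resolution is passed) is October 31, 2019; completed August 20, 2019, before the deadline.
Step 2: the window is 14–38 days after September 16, 2019 (end of the 27-day objection period, which began when the draft resolution is circulated on August 20, 2019), so September 30, 2019 through October 24, 2019; done November 3, 2019 — 10 days after the window closed.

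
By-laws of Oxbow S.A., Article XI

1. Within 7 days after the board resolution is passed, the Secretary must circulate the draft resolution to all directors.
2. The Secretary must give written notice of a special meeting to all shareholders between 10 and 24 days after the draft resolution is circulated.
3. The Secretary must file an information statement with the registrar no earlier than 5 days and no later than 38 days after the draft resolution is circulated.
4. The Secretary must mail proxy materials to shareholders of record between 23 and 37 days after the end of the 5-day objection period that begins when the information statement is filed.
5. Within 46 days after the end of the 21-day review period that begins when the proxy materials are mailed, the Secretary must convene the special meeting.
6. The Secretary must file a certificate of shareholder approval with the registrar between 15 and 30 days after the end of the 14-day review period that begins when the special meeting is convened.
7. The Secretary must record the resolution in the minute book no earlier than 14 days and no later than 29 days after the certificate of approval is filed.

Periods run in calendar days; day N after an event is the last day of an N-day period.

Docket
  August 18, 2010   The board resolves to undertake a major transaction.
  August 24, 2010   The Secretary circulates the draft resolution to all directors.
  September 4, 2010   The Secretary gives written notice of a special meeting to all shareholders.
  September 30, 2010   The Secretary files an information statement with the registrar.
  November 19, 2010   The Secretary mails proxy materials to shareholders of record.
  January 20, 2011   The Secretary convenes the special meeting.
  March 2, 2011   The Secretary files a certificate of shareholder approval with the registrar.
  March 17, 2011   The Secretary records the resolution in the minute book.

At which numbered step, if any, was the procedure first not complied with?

Step 4

Step 1: 7 days after August 18, 2010 (when the board resolution is passed) is August 25, 2010; August 24, 2010 is within that limit.
Step 2: the window is 10–24 days after August 24, 2010 (when the draft resolution is circulated), so September 3, 2010 through September 17, 2010; done September 4, 2010 — within the window.
Step 3: the window is 5–38 days after August 24, 2010 (when the draft resolution is circulated), so August 29, 2010 through October 1, 2010; September 30, 2010 falls inside that range.
Step 4: the window is 23–37 days after October 5, 2010 (end of the 5-day objection period, which began when the information statement is filed on September 30, 2010), so October 28, 2010 through November 11, 2010; done November 19, 2010 — 8 days after the window closed.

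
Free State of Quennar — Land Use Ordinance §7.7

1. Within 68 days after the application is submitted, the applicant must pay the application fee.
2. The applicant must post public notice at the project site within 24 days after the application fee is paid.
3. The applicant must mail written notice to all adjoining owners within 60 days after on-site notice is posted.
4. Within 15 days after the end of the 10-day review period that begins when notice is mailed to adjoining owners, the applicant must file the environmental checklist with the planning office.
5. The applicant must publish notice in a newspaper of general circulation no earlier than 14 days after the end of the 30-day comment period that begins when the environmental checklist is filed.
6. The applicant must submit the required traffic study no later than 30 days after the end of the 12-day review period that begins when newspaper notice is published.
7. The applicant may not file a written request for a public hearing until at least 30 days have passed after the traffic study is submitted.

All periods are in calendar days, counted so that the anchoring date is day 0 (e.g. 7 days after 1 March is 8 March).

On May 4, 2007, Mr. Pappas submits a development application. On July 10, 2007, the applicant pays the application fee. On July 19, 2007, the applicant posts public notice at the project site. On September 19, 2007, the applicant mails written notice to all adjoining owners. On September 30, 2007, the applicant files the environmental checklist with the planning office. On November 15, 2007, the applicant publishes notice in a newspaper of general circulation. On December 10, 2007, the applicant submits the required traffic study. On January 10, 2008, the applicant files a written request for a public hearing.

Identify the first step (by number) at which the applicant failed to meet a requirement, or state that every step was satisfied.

Step 3

Step 1 — counting 68 days from May 4, 2007 (when the application is submitted) gives a deadline of July 11, 2007; July 10, 2007 is within that limit.
Step 2 — counting 24 days from July 10, 2007 (when the application fee is paid) gives a deadline of August 3, 2007; done July 19, 2007 — timely.
Step 3 — counting 60 days from July 19, 2007 (when on-site notice is posted) gives a deadline of September 17, 2007; September 19, 2007 misses that deadline by 2 days.
Later steps need not be reached.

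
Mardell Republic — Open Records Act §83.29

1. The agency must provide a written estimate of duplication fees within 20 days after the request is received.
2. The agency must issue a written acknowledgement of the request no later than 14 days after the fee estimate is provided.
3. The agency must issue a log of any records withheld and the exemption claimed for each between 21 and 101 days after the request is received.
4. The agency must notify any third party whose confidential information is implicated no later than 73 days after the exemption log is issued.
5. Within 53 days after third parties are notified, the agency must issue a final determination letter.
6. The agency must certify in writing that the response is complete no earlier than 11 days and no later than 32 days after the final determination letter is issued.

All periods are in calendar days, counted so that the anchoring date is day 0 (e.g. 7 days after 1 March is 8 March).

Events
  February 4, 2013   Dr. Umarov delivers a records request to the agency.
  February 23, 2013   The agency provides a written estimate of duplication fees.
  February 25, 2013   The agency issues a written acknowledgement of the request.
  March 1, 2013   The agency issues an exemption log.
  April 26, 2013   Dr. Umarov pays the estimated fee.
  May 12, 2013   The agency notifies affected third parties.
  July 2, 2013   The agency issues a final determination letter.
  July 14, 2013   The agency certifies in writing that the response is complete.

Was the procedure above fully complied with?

Step 1 — counting 20 days from February 4, 2013 (when the request is received) gives a deadline of February 24, 2013; completed February 23, 2013, before the deadline.
Step 2 — counting 14 days from February 23, 2013 (when the fee estimate is provided) gives a deadline of March 9, 2013; completed February 25, 2013, before the deadline.
Step 3 — 21 and 101 days from February 4, 2013 (when the request is received) are February 25, 2013 and May 16, 2013 respectively; March 1, 2013 falls inside that range.
Step 4 — counting 73 days from March 1, 2013 (when the exemption log is issued) gives a deadline of May 13, 2013; done May 12, 2013 — timely.
Step 5 — counting 53 days from May 12, 2013 (when third parties are notified) gives a deadline of July 4, 2013; July 2, 2013 is within that limit.
Step 6 — 11 and 32 days from July 2, 2013 (when the final determination letter is issued) are July 13, 2013 and August 3, 2013 respectively; done July 14, 2013 — within the window.

Yes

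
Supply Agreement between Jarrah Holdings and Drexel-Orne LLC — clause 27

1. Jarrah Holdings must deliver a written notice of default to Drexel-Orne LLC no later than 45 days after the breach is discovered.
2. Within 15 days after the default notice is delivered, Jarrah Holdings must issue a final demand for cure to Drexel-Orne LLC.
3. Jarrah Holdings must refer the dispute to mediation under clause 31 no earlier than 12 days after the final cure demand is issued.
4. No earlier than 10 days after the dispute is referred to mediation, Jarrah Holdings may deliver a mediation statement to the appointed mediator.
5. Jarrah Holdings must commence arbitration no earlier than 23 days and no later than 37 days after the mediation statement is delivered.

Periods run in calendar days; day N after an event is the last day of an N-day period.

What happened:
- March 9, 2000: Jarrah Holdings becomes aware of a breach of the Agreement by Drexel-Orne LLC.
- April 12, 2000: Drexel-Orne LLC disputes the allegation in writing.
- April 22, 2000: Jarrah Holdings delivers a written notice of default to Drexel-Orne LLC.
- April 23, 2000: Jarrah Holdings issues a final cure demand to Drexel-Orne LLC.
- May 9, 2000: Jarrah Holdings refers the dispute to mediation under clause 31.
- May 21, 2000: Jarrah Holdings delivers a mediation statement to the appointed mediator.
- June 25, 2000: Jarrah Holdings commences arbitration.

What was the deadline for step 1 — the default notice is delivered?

Step 1 runs from March 9, 2000, when the breach is discovered. 45 days after March 9, 2000 is April 23, 2000.

April 23, 2000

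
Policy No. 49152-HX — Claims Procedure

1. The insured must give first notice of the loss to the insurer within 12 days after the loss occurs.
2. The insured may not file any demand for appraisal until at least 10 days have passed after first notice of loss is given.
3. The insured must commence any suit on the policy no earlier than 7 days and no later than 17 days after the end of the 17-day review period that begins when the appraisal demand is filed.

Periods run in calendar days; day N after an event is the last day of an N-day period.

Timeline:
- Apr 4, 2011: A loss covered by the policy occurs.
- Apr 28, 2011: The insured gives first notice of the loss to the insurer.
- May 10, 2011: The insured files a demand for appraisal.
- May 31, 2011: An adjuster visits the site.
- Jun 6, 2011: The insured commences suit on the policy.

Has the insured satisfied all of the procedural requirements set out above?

(1) due by Apr 4, 2011 + 12 days = Apr 16, 2011; not done until Apr 28, 2011, 12 days after the deadline.

No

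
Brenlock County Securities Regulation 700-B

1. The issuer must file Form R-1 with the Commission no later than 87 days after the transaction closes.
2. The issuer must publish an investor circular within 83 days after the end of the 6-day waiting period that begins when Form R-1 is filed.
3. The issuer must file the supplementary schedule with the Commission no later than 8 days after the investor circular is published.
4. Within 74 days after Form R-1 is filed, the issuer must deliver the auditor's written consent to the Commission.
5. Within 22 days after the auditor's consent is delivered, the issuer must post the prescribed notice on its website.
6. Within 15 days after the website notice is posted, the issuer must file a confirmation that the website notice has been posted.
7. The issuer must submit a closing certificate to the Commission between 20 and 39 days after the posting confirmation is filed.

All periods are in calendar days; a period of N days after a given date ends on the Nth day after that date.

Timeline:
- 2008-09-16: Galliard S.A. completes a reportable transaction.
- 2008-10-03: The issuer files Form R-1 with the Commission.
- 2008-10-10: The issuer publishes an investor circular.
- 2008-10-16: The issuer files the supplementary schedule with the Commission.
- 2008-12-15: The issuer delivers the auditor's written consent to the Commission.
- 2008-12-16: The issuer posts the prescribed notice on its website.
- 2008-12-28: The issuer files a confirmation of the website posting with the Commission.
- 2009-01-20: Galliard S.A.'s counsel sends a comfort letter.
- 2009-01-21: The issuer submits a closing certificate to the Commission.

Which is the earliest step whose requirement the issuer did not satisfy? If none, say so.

Step 1 — counting 87 days from 2008-09-16 (when the transaction closes) gives a deadline of 2008-12-12; completed 2008-10-03, before the deadline.
Step 2 — counting 83 days from 2008-10-09 (end of the 6-day waiting period, which began when Form R-1 is filed on 2008-10-03) gives a deadline of 2008-12-31; completed 2008-10-10, before the deadline.
Step 3 — counting 8 days from 2008-10-10 (when the investor circular is published) gives a deadline of 2008-10-18; done 2008-10-16 — timely.
Step 4 — counting 74 days from 2008-10-03 (when Form R-1 is filed) gives a deadline of 2008-12-16; completed 2008-12-15, before the deadline.
Step 5 — counting 22 days from 2008-12-15 (when the auditor's consent is delivered) gives a deadline of 2009-01-06; done 2008-12-16 — timely.
Step 6 — counting 15 days from 2008-12-16 (when the website notice is posted) gives a deadline of 2008-12-31; 2008-12-28 is within that limit.
Step 7 — 20 and 39 days from 2008-12-28 (when the posting confirmation is filed) are 2009-01-17 and 2009-02-05 respectively; 2009-01-21 falls inside that range.

None — every step was satisfied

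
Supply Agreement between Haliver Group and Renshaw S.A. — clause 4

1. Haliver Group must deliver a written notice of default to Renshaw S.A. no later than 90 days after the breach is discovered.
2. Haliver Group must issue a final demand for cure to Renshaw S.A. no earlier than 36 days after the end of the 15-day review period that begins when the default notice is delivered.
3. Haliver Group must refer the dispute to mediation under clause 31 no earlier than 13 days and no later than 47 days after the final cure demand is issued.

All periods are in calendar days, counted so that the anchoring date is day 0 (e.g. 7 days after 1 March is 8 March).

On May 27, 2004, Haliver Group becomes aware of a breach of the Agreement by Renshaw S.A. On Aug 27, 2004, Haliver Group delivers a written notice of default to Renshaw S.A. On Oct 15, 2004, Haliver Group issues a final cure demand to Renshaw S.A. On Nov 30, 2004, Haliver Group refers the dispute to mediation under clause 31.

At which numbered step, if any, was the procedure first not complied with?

Step 1 — counting 90 days from May 27, 2004 (when the breach is discovered) gives a deadline of Aug 25, 2004; not done until Aug 27, 2004, 2 days after the deadline.
No need to go further; step 1 was not satisfied.

Step 1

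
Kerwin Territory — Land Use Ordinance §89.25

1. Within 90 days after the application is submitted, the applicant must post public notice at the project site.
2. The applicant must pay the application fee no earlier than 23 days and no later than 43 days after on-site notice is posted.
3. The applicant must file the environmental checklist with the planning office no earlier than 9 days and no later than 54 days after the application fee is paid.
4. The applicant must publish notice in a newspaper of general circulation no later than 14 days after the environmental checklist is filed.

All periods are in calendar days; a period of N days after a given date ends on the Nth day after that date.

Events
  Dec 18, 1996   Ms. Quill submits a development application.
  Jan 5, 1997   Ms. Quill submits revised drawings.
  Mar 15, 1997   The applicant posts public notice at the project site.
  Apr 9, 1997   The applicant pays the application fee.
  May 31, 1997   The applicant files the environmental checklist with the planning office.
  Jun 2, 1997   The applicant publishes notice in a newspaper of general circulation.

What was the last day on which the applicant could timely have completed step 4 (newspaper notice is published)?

Step 4 runs from May 31, 1997, when the environmental checklist is filed. 14 days after May 31, 1997 is Jun 14, 1997.

Jun 14, 1997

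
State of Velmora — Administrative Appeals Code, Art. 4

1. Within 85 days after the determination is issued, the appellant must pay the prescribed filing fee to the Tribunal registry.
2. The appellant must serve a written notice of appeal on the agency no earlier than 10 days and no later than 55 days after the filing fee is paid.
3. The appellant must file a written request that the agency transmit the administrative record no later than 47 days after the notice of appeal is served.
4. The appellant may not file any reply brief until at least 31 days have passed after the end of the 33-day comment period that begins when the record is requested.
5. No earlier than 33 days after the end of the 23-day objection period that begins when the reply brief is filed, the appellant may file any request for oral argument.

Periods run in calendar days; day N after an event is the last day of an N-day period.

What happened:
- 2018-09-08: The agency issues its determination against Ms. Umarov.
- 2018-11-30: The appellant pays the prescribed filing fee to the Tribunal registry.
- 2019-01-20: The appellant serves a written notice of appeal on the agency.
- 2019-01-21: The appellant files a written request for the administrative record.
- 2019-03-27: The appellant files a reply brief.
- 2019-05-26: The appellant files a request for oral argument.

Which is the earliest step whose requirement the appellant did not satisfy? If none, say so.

None — every step was satisfied

Step 1: 85 days after 2018-09-08 (when the determination is issued) is 2018-12-02; 2018-11-30 is within that limit.
Step 2: the window is 10–55 days after 2018-11-30 (when the filing fee is paid), so 2018-12-10 through 2019-01-24; 2019-01-20 falls inside that range.
Step 3: 47 days after 2019-01-20 (when the notice of appeal is served) is 2019-03-08; done 2019-01-21 — timely.
Step 4: the earliest permitted date is 31 days after 2019-02-23 (end of the 33-day comment period, which began when the record is requested on 2019-01-21), i.e. 2019-03-26; 2019-03-27 is on or after that date.
Step 5: the earliest permitted date is 33 days after 2019-04-19 (end of the 23-day objection period, which began when the reply brief is filed on 2019-03-27), i.e. 2019-05-22; done 2019-05-26, after the minimum wait.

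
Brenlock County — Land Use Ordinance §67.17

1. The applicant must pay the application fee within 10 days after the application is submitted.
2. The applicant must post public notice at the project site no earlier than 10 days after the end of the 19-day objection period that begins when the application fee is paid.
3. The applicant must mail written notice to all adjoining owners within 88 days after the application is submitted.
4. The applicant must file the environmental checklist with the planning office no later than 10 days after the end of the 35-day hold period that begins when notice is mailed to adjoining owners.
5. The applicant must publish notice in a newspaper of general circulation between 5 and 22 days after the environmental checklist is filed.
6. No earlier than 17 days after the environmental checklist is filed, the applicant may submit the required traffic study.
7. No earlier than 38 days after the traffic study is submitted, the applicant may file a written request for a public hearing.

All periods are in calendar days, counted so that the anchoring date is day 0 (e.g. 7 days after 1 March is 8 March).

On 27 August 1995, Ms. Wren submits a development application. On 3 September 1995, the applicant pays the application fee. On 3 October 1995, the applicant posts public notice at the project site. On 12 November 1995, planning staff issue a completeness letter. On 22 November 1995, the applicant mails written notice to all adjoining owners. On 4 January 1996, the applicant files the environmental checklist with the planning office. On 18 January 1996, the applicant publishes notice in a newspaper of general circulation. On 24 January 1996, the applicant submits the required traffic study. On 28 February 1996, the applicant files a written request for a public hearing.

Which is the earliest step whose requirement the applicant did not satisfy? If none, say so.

Step 1: 10 days after 27 August 1995 (when the application is submitted) is 6 September 1995; completed 3 September 1995, before the deadline.
Step 2: the earliest permitted date is 10 days after 22 September 1995 (end of the 19-day objection period, which began when the application fee is paid on 3 September 1995), i.e. 2 October 1995; 3 October 1995 is on or after that date.
Step 3: 88 days after 27 August 1995 (when the application is submitted) is 23 November 1995; completed 22 November 1995, before the deadline.
Step 4: 10 days after 27 December 1995 (end of the 35-day hold period, which began when notice is mailed to adjoining owners on 22 November 1995) is 6 January 1996; 4 January 1996 is within that limit.
Step 5: the window is 5–22 days after 4 January 1996 (when the environmental checklist is filed), so 9 January 1996 through 26 January 1996; done 18 January 1996, which is between those dates.
Step 6: the earliest permitted date is 17 days after 4 January 1996 (when the environmental checklist is filed), i.e. 21 January 1996; done 24 January 1996, after the minimum wait.
Step 7: the earliest permitted date is 38 days after 24 January 1996 (when the traffic study is submitted), i.e. 2 March 1996; done 28 February 1996 — 3 days too early.
The analysis stops there.

Step 7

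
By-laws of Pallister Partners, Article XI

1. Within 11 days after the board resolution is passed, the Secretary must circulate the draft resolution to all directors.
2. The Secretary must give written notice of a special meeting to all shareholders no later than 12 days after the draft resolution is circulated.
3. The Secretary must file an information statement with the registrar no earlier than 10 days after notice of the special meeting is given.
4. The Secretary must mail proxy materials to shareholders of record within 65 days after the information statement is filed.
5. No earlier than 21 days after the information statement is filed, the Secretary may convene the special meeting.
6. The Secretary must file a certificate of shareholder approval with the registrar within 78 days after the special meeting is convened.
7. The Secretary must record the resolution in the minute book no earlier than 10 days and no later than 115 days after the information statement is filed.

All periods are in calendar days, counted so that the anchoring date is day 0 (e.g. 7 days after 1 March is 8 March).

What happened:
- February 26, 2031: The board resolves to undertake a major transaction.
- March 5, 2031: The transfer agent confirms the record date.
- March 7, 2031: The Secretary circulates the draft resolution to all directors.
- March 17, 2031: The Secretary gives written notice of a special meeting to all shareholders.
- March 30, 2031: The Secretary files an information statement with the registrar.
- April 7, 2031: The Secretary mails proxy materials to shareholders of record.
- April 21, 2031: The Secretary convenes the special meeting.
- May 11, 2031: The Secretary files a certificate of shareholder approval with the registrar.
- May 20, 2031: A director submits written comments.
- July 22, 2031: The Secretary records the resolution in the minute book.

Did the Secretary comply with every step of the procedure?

Yes

Step 1: 11 days after February 26, 2031 (when the board resolution is passed) is March 9, 2031; March 7, 2031 is within that limit.
Step 2: 12 days after March 7, 2031 (when the draft resolution is circulated) is March 19, 2031; done March 17, 2031 — timely.
Step 3: the earliest permitted date is 10 days after March 17, 2031 (when notice of the special meeting is given), i.e. March 27, 2031; March 30, 2031 is on or after that date.
Step 4: 65 days after March 30, 2031 (when the information statement is filed) is June 3, 2031; done April 7, 2031 — timely.
Step 5: the earliest permitted date is 21 days after March 30, 2031 (when the information statement is filed), i.e. April 20, 2031; done April 21, 2031 — permitted.
Step 6: 78 days after April 21, 2031 (when the special meeting is convened) is July 8, 2031; completed May 11, 2031, before the deadline.
Step 7: the window is 10–115 days after March 30, 2031 (when the information statement is filed), so April 9, 2031 through July 23, 2031; done July 22, 2031 — within the window.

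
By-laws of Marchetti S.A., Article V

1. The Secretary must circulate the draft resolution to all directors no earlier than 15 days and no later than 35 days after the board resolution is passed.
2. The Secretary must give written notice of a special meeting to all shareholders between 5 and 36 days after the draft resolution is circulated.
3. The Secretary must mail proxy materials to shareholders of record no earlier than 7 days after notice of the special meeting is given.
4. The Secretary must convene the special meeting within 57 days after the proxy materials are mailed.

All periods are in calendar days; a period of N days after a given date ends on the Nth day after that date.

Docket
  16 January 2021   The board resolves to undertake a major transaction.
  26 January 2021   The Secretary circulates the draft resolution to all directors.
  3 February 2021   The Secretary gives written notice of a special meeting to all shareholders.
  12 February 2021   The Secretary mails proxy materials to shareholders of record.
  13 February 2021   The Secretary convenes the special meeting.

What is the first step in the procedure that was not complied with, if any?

Step 1

Step 1: the window is 15–35 days after 16 January 2021 (when the board resolution is passed), so 31 January 2021 through 20 February 2021; done 26 January 2021 — 5 days before the window opened.
That is the first point of non-compliance.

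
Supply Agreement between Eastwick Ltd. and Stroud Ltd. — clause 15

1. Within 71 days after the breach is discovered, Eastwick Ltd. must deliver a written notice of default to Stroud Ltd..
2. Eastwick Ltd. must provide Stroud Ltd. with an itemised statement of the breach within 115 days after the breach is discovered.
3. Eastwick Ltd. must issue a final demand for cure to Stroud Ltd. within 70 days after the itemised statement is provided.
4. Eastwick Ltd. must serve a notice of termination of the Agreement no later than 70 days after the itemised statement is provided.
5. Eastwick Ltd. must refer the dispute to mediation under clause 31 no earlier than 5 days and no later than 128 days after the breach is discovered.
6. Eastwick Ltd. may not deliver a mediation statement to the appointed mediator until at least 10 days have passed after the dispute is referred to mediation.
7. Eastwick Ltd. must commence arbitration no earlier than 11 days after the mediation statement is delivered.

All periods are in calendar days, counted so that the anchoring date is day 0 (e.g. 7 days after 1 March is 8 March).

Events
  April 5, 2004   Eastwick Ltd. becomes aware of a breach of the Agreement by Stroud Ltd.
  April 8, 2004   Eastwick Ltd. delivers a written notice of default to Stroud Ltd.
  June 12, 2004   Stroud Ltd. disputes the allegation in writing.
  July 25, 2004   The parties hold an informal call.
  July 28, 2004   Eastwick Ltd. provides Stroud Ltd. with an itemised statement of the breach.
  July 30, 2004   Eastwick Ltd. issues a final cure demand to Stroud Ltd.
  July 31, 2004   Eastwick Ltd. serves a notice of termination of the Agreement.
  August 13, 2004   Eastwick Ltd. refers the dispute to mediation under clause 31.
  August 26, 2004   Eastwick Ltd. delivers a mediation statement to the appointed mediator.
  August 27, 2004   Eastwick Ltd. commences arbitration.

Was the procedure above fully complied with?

(1) due by April 5, 2004 + 71 days = June 15, 2004; completed April 8, 2004, before the deadline.
(2) due by April 5, 2004 + 115 days = July 29, 2004; done July 28, 2004 — timely.
(3) due by July 28, 2004 + 70 days = October 6, 2004; done July 30, 2004 — timely.
(4) due by July 28, 2004 + 70 days = October 6, 2004; completed July 31, 2004, before the deadline.
(5) the permitted window runs from April 5, 2004 + 5 = April 10, 2004 to April 5, 2004 + 128 = August 11, 2004; done August 13, 2004 — 2 days after the window closed.
The procedure was therefore not followed at step 5.

No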